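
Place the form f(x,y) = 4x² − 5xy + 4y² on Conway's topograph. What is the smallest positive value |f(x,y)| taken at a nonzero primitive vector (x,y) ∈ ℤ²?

translate: b→3 (≡-5 mod 8), so (4,-5,4)→(4,3,3)
flip: (4,3,3)→(3,-3,4)
translate: b→3 (≡-3 mod 6), so (3,-3,4)→(3,3,4)
reduced (well bottom): (3,3,4) with a≤c, −a<b≤a
well minimum = a = 3

3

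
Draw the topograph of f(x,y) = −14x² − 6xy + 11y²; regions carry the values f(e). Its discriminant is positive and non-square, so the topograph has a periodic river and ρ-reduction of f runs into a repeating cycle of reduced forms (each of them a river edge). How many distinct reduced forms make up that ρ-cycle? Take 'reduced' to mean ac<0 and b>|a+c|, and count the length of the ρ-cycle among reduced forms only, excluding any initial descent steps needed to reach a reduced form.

D = 652, ⌊√D⌋ = 25
descent: ρ → (11,6,-14)  [lands on river]
river: ρ → (-14,22,3)
river: ρ → (3,20,-21)
river: ρ → (-21,22,2)
river: ρ → (2,22,-21)
river: ρ → (-21,20,3)
river: ρ → (3,22,-14)
river: ρ → (-14,6,11)
river: ρ → (11,16,-9)
river: ρ → (-9,20,7)
river: ρ → (7,22,-6)
river: ρ → (-6,14,19)
river: ρ → (19,24,-1)
river: ρ → (-1,24,19)
river: ρ → (19,14,-6)
river: ρ → (-6,22,7)
river: ρ → (7,20,-9)
river: ρ → (-9,16,11)
ρ-cycle length = 18 (tail of 1 descent step not counted)

18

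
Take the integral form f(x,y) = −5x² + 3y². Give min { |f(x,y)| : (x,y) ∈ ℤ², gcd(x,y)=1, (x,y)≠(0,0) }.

descent: ρ → (3,6,-2)  [lands on river]
river: ρ → (-2,6,3)
closes: descent 1, river 2
min |a| on river = 2

2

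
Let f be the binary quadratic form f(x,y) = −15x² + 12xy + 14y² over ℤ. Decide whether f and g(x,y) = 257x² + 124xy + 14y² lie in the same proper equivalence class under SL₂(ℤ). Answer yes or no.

D₁ = 984, D₂ = 984
river cycle of f (length 14): (14, 16, -13), (-13, 10, 17), (17, 24, -6), (-6, 24, 17), (17, 10, -13), (-13, 16, 14), (14, 12, -15), (-15, 18, 11), (11, 26, -7), (-7, 30, 3), … (4 more)
river cycle of g (length 14): (14, 16, -13), (-13, 10, 17), (17, 24, -6), (-6, 24, 17), (17, 10, -13), (-13, 16, 14), (14, 12, -15), (-15, 18, 11), (11, 26, -7), (-7, 30, 3), … (4 more)
cycles coincide ⇒ equivalent

yes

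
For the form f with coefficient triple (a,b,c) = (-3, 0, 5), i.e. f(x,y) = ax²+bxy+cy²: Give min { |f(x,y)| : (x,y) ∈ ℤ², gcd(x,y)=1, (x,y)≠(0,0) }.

descent: ρ → (5,0,-3)
descent: ρ → (-3,6,2)  [lands on river]
river: ρ → (2,6,-3)
closes: descent 2, river 2
min |a| on river = 2

2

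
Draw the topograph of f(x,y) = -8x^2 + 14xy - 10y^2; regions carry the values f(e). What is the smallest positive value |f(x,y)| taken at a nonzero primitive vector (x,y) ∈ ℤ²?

translate: b→2 (≡-14 mod 16), so (8,-14,10)→(8,2,4)
flip: (8,2,4)→(4,-2,8)
reduced (well bottom): (4,-2,8) with a≤c, −a<b≤a
well minimum |f| = |-4| = 4 (negative-definite)

4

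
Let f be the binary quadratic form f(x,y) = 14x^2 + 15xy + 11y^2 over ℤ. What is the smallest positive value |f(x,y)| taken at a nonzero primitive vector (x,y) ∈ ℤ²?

translate: b→-13 (≡15 mod 28), so (14,15,11)→(14,-13,10)
flip: (14,-13,10)→(10,13,14)
translate: b→-7 (≡13 mod 20), so (10,13,14)→(10,-7,11)
reduced (well bottom): (10,-7,11) with a≤c, −a<b≤a
well minimum = a = 10

10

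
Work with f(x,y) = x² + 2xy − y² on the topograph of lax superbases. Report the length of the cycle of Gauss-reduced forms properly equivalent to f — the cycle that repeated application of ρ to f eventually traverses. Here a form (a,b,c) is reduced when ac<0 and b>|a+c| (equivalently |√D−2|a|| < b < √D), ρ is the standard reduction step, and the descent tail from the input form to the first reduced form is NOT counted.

D = 8, ⌊√D⌋ = 2
river: ρ → (-1,2,1)
river: ρ → (1,2,-1)
ρ-cycle length = 2 (tail of 0 descent steps not counted)

2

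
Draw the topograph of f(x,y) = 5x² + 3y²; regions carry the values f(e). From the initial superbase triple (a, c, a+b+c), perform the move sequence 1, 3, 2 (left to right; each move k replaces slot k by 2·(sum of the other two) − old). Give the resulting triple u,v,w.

start (5,3,8) = (f(1,0),f(0,1),f(1,1))
replace slot 1: 2·(3+8) − 5 = 17 → (17,3,8)
replace slot 3: 2·(17+3) − 8 = 32 → (17,3,32)
replace slot 2: 2·(17+32) − 3 = 95 → (17,95,32)

17,95,32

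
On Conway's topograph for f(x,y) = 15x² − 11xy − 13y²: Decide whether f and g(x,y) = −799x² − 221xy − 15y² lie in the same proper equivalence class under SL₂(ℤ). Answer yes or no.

D₁ = 901, D₂ = 901
river cycle of f (length 14): (-13, 11, 15), (15, 19, -9), (-9, 17, 17), (17, 17, -9), (-9, 19, 15), (15, 11, -13), (-13, 15, 13), (13, 11, -15), (-15, 19, 9), (9, 17, -17), … (4 more)
river cycle of g (length 14): (-15, 11, 13), (13, 15, -13), (-13, 11, 15), (15, 19, -9), (-9, 17, 17), (17, 17, -9), (-9, 19, 15), (15, 11, -13), (-13, 15, 13), (13, 11, -15), … (4 more)
cycles coincide ⇒ equivalent

yes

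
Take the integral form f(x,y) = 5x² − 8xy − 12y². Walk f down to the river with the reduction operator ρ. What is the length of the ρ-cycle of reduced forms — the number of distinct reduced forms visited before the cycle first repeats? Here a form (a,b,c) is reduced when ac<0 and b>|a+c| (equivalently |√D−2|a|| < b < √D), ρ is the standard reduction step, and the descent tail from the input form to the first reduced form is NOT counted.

D = 304, ⌊√D⌋ = 17
descent: ρ → (-12,8,5)  [lands on river]
river: ρ → (5,12,-8)
river: ρ → (-8,4,9)
river: ρ → (9,14,-3)
river: ρ → (-3,16,4)
river: ρ → (4,16,-3)
river: ρ → (-3,14,9)
river: ρ → (9,4,-8)
river: ρ → (-8,12,5)
river: ρ → (5,8,-12)
river: ρ → (-12,16,1)
river: ρ → (1,16,-12)
ρ-cycle length = 12 (tail of 1 descent step not counted)

12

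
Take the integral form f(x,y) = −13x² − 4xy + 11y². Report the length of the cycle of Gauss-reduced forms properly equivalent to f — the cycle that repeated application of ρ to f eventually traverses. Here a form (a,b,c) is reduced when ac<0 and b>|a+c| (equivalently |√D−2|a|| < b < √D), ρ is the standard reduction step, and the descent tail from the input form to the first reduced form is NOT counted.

D = 588, ⌊√D⌋ = 24
descent: ρ → (11,4,-13)  [lands on river]
river: ρ → (-13,22,2)
river: ρ → (2,22,-13)
river: ρ → (-13,4,11)
river: ρ → (11,18,-6)
river: ρ → (-6,18,11)
ρ-cycle length = 6 (tail of 1 descent step not counted)

6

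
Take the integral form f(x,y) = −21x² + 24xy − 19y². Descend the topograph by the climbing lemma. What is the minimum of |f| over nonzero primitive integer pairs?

translate: b→18 (≡-24 mod 42), so (21,-24,19)→(21,18,16)
flip: (21,18,16)→(16,-18,21)
translate: b→14 (≡-18 mod 32), so (16,-18,21)→(16,14,19)
reduced (well bottom): (16,14,19) with a≤c, −a<b≤a
well minimum |f| = |-16| = 16 (negative-definite)

16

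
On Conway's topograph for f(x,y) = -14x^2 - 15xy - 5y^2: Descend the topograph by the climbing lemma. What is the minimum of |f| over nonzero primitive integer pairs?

translate: b→-13 (≡15 mod 28), so (14,15,5)→(14,-13,4)
flip: (14,-13,4)→(4,13,14)
translate: b→-3 (≡13 mod 8), so (4,13,14)→(4,-3,4)
flip: (4,-3,4)→(4,3,4)
reduced (well bottom): (4,3,4) with a≤c, −a<b≤a
well minimum |f| = |-4| = 4 (negative-definite)

4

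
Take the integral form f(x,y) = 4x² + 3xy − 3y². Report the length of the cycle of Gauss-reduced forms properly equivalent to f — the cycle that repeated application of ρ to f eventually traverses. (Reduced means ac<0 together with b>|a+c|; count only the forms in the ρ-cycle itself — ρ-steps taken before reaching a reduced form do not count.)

D = 57, ⌊√D⌋ = 7
river: ρ → (-3,3,4)
river: ρ → (4,5,-2)
river: ρ → (-2,7,1)
river: ρ → (1,7,-2)
river: ρ → (-2,5,4)
river: ρ → (4,3,-3)
ρ-cycle length = 6 (tail of 0 descent steps not counted)

6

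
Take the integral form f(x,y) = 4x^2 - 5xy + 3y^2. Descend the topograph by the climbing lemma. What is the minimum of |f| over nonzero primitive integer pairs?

translate: b→3 (≡-5 mod 8), so (4,-5,3)→(4,3,2)
flip: (4,3,2)→(2,-3,4)
translate: b→1 (≡-3 mod 4), so (2,-3,4)→(2,1,3)
reduced (well bottom): (2,1,3) with a≤c, −a<b≤a
well minimum = a = 2

2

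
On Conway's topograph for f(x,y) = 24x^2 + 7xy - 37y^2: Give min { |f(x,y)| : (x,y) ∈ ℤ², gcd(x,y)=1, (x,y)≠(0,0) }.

descent: ρ → (-37,-7,24)
descent: ρ → (24,55,-6)  [lands on river]
river: ρ → (-6,53,33)
river: ρ → (33,13,-26)
river: ρ → (-26,39,20)
river: ρ → (20,41,-24)
river: ρ → (-24,55,6)
river: ρ → (6,53,-33)
river: ρ → (-33,13,26)
river: ρ → (26,39,-20)
river: ρ → (-20,41,24)
closes: descent 2, river 10
min |a| on river = 6

6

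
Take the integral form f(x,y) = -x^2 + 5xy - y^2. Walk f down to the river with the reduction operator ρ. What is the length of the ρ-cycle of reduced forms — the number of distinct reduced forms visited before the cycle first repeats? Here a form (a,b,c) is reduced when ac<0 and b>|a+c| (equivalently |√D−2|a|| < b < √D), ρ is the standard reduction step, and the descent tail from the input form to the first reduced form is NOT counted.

D = 21, ⌊√D⌋ = 4
descent: ρ → (-1,3,3)  [lands on river]
river: ρ → (3,3,-1)
ρ-cycle length = 2 (tail of 1 descent step not counted)

2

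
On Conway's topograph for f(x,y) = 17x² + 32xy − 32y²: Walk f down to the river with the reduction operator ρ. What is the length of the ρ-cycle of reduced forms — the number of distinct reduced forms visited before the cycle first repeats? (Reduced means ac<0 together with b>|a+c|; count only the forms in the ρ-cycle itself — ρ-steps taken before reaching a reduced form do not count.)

D = 3200, ⌊√D⌋ = 56
river: ρ → (-32,32,17)
river: ρ → (17,36,-28)
river: ρ → (-28,20,25)
river: ρ → (25,30,-23)
river: ρ → (-23,16,32)
river: ρ → (32,48,-7)
river: ρ → (-7,50,25)
river: ρ → (25,50,-7)
river: ρ → (-7,48,32)
river: ρ → (32,16,-23)
river: ρ → (-23,30,25)
river: ρ → (25,20,-28)
river: ρ → (-28,36,17)
river: ρ → (17,32,-32)
ρ-cycle length = 14 (tail of 0 descent steps not counted)

14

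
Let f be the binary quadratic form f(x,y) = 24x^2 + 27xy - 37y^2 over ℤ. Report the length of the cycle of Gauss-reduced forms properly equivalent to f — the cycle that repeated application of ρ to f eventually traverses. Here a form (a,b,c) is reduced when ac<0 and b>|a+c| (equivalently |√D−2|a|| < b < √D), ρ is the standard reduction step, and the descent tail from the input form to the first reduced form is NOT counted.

D = 4281, ⌊√D⌋ = 65
river: ρ → (-37,47,14)
river: ρ → (14,65,-1)
river: ρ → (-1,65,14)
river: ρ → (14,47,-37)
river: ρ → (-37,27,24)
river: ρ → (24,21,-40)
river: ρ → (-40,59,5)
river: ρ → (5,61,-28)
river: ρ → (-28,51,15)
river: ρ → (15,39,-46)
river: ρ → (-46,53,8)
river: ρ → (8,59,-25)
river: ρ → (-25,41,26)
river: ρ → (26,63,-3)
river: ρ → (-3,63,26)
river: ρ → (26,41,-25)
river: ρ → (-25,59,8)
river: ρ → (8,53,-46)
river: ρ → (-46,39,15)
river: ρ → (15,51,-28)
river: ρ → (-28,61,5)
river: ρ → (5,59,-40)
river: ρ → (-40,21,24)
river: ρ → (24,27,-37)
ρ-cycle length = 24 (tail of 0 descent steps not counted)

24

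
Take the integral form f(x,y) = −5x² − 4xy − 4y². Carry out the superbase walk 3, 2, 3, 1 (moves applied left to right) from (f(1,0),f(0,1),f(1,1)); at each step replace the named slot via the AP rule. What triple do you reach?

start (-5,-4,-13) = (f(1,0),f(0,1),f(1,1))
replace slot 3: 2·((-5)+(-4)) − (-13) = -5 → (-5,-4,-5)
replace slot 2: 2·((-5)+(-5)) − (-4) = -16 → (-5,-16,-5)
replace slot 3: 2·((-5)+(-16)) − (-5) = -37 → (-5,-16,-37)
replace slot 1: 2·((-16)+(-37)) − (-5) = -101 → (-101,-16,-37)

-101,-16,-37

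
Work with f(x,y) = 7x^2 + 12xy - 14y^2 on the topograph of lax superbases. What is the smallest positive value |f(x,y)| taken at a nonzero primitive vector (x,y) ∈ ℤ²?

river: ρ → (-14,16,5)
river: ρ → (5,14,-17)
river: ρ → (-17,20,2)
river: ρ → (2,20,-17)
river: ρ → (-17,14,5)
river: ρ → (5,16,-14)
river: ρ → (-14,12,7)
river: ρ → (7,16,-10)
river: ρ → (-10,4,13)
river: ρ → (13,22,-1)
river: ρ → (-1,22,13)
river: ρ → (13,4,-10)
river: ρ → (-10,16,7)
river: ρ → (7,12,-14)
closes: descent 0, river 14
min |a| on river = 1

1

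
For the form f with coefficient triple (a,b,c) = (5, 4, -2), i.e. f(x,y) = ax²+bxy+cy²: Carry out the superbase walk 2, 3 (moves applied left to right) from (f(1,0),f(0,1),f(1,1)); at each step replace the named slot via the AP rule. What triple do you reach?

start (5,-2,7) = (f(1,0),f(0,1),f(1,1))
replace slot 2: 2·(5+7) − (-2) = 26 → (5,26,7)
replace slot 3: 2·(5+26) − 7 = 55 → (5,26,55)

5,26,55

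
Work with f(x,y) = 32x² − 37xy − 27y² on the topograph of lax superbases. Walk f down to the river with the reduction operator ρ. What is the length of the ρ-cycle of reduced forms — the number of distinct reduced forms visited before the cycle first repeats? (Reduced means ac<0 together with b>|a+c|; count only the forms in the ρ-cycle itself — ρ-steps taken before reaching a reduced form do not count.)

D = 4825, ⌊√D⌋ = 69
descent: ρ → (-27,37,32)  [lands on river]
river: ρ → (32,27,-32)
river: ρ → (-32,37,27)
river: ρ → (27,17,-42)
river: ρ → (-42,67,2)
river: ρ → (2,69,-8)
river: ρ → (-8,59,42)
river: ρ → (42,25,-25)
river: ρ → (-25,25,42)
river: ρ → (42,59,-8)
river: ρ → (-8,69,2)
river: ρ → (2,67,-42)
river: ρ → (-42,17,27)
river: ρ → (27,37,-32)
river: ρ → (-32,27,32)
river: ρ → (32,37,-27)
river: ρ → (-27,17,42)
river: ρ → (42,67,-2)
river: ρ → (-2,69,8)
river: ρ → (8,59,-42)
river: ρ → (-42,25,25)
river: ρ → (25,25,-42)
river: ρ → (-42,59,8)
river: ρ → (8,69,-2)
river: ρ → (-2,67,42)
river: ρ → (42,17,-27)
ρ-cycle length = 26 (tail of 1 descent step not counted)

26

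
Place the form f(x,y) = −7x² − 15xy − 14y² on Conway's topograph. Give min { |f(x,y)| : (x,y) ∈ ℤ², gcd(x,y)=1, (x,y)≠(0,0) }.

translate: b→1 (≡15 mod 14), so (7,15,14)→(7,1,6)
flip: (7,1,6)→(6,-1,7)
reduced (well bottom): (6,-1,7) with a≤c, −a<b≤a
well minimum |f| = |-6| = 6 (negative-definite)

6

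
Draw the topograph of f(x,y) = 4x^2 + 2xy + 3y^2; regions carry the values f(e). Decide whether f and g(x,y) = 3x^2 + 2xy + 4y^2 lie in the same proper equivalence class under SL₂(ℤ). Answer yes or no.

D₁ = -44, D₂ = -44
f: flip: (4,2,3)→(3,-2,4)
f: reduced (well bottom): (3,-2,4) with a≤c, −a<b≤a
g: reduced (well bottom): (3,2,4) with a≤c, −a<b≤a
reduced forms (3, -2, 4) vs (3, 2, 4) ⇒ inequivalent

no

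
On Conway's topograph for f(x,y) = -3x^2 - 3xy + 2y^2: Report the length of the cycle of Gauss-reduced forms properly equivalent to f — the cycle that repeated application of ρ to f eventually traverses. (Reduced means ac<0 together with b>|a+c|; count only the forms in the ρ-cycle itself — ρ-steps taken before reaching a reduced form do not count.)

D = 33, ⌊√D⌋ = 5
descent: ρ → (2,3,-3)  [lands on river]
river: ρ → (-3,3,2)
river: ρ → (2,5,-1)
river: ρ → (-1,5,2)
ρ-cycle length = 4 (tail of 1 descent step not counted)

4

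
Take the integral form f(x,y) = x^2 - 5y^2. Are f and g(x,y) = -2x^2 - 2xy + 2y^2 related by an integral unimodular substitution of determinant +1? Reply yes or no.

D₁ = 20, D₂ = 20
river cycle of f (length 2): (1, 4, -1), (-1, 4, 1)
river cycle of g (length 2): (2, 2, -2), (-2, 2, 2)
cycles differ ⇒ inequivalent

no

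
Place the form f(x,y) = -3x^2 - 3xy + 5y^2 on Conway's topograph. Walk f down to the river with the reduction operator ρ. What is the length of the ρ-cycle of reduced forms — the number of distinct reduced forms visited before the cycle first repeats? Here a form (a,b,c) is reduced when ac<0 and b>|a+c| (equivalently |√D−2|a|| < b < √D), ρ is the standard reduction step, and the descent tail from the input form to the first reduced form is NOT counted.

D = 69, ⌊√D⌋ = 8
descent: ρ → (5,3,-3)  [lands on river]
river: ρ → (-3,3,5)
river: ρ → (5,7,-1)
river: ρ → (-1,7,5)
ρ-cycle length = 4 (tail of 1 descent step not counted)

4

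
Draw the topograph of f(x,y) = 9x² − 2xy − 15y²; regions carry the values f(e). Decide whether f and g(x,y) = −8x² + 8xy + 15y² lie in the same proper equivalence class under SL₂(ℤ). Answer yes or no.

D₁ = 544, D₂ = 544
river cycle of f (length 4): (9, 16, -8), (-8, 16, 9), (9, 20, -4), (-4, 20, 9)
river cycle of g (length 4): (15, 22, -1), (-1, 22, 15), (15, 8, -8), (-8, 8, 15)
cycles differ ⇒ inequivalent

no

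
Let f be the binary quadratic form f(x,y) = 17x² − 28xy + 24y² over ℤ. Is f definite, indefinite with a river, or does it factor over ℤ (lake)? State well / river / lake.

D = b²−4ac = (-28)² − 4·17·24 = -848
D < 0 ⇒ definite ⇒ every region one sign ⇒ single well

well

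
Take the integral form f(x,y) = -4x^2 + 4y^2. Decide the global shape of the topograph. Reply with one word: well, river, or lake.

D = b²−4ac = 0² − 4·(-4)·4 = 64
D = 8² is a perfect square ⇒ form factors over ℤ ⇒ lakes

lake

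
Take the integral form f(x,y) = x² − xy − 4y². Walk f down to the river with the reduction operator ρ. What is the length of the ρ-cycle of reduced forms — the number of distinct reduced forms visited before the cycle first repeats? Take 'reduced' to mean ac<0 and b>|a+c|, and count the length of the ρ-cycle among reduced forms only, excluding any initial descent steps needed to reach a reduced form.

D = 17, ⌊√D⌋ = 4
descent: ρ → (-4,1,1)
descent: ρ → (1,3,-2)  [lands on river]
river: ρ → (-2,1,2)
river: ρ → (2,3,-1)
river: ρ → (-1,3,2)
river: ρ → (2,1,-2)
river: ρ → (-2,3,1)
ρ-cycle length = 6 (tail of 2 descent steps not counted)

6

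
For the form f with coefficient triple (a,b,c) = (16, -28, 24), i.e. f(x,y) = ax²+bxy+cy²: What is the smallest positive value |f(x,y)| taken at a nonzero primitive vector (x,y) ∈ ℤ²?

translate: b→4 (≡-28 mod 32), so (16,-28,24)→(16,4,12)
flip: (16,4,12)→(12,-4,16)
reduced (well bottom): (12,-4,16) with a≤c, −a<b≤a
well minimum = a = 12

12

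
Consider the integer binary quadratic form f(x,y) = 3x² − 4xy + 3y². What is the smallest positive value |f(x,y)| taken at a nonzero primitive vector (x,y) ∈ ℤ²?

translate: b→2 (≡-4 mod 6), so (3,-4,3)→(3,2,2)
flip: (3,2,2)→(2,-2,3)
translate: b→2 (≡-2 mod 4), so (2,-2,3)→(2,2,3)
reduced (well bottom): (2,2,3) with a≤c, −a<b≤a
well minimum = a = 2

2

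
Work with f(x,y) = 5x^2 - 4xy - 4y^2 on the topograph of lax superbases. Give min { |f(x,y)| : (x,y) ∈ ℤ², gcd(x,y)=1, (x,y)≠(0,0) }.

descent: ρ → (-4,4,5)  [lands on river]
river: ρ → (5,6,-3)
river: ρ → (-3,6,5)
river: ρ → (5,4,-4)
closes: descent 1, river 4
min |a| on river = 3

3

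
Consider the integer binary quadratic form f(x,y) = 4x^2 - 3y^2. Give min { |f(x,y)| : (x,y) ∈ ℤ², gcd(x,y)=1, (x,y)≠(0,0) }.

descent: ρ → (-3,6,1)  [lands on river]
river: ρ → (1,6,-3)
closes: descent 1, river 2
min |a| on river = 1

1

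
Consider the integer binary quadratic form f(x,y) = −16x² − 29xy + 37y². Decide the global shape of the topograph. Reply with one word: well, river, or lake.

D = b²−4ac = (-29)² − 4·(-16)·37 = 3209
D > 0 non-square ⇒ indefinite ⇒ periodic river

river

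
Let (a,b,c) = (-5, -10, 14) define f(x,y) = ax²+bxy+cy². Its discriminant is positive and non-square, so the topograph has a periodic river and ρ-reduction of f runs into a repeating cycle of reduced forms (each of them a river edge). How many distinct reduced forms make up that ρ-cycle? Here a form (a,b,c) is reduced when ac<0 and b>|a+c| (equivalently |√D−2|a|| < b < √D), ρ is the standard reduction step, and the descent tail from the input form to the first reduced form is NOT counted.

D = 380, ⌊√D⌋ = 19
descent: ρ → (14,10,-5)  [lands on river]
river: ρ → (-5,10,14)
river: ρ → (14,18,-1)
river: ρ → (-1,18,14)
ρ-cycle length = 4 (tail of 1 descent step not counted)

4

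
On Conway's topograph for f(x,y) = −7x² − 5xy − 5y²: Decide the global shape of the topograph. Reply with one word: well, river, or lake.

D = b²−4ac = (-5)² − 4·(-7)·(-5) = -115
D < 0 ⇒ definite ⇒ every region one sign ⇒ single well

well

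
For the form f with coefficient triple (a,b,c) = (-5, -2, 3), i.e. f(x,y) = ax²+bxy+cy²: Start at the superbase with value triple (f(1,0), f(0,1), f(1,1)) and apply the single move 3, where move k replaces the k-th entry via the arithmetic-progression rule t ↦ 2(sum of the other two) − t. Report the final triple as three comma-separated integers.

start (-5,3,-4) = (f(1,0),f(0,1),f(1,1))
replace slot 3: 2·((-5)+3) − (-4) = 0 → (-5,3,0)

-5,3,0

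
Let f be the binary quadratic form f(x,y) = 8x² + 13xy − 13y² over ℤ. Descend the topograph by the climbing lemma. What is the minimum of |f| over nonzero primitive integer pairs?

river: ρ → (-13,13,8)
river: ρ → (8,19,-7)
river: ρ → (-7,23,2)
river: ρ → (2,21,-18)
river: ρ → (-18,15,5)
river: ρ → (5,15,-18)
river: ρ → (-18,21,2)
river: ρ → (2,23,-7)
river: ρ → (-7,19,8)
river: ρ → (8,13,-13)
closes: descent 0, river 10
min |a| on river = 2

2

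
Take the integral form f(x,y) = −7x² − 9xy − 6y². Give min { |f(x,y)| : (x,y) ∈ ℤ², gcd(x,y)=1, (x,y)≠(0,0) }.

translate: b→-5 (≡9 mod 14), so (7,9,6)→(7,-5,4)
flip: (7,-5,4)→(4,5,7)
translate: b→-3 (≡5 mod 8), so (4,5,7)→(4,-3,6)
reduced (well bottom): (4,-3,6) with a≤c, −a<b≤a
well minimum |f| = |-4| = 4 (negative-definite)

4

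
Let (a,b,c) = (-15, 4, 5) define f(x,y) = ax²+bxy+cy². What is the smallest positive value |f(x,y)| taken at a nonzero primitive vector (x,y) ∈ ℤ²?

descent: ρ → (5,16,-3)  [lands on river]
river: ρ → (-3,14,10)
river: ρ → (10,6,-7)
river: ρ → (-7,8,9)
river: ρ → (9,10,-6)
river: ρ → (-6,14,5)
closes: descent 1, river 6
min |a| on river = 3

3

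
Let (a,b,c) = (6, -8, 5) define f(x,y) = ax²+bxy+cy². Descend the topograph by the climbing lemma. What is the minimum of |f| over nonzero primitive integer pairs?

translate: b→4 (≡-8 mod 12), so (6,-8,5)→(6,4,3)
flip: (6,4,3)→(3,-4,6)
translate: b→2 (≡-4 mod 6), so (3,-4,6)→(3,2,5)
reduced (well bottom): (3,2,5) with a≤c, −a<b≤a
well minimum = a = 3

3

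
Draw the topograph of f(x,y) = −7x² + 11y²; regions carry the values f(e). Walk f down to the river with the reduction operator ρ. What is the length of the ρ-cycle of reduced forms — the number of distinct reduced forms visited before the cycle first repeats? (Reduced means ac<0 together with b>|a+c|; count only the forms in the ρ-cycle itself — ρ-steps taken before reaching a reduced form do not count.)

D = 308, ⌊√D⌋ = 17
descent: ρ → (11,0,-7)
descent: ρ → (-7,14,4)  [lands on river]
river: ρ → (4,10,-13)
river: ρ → (-13,16,1)
river: ρ → (1,16,-13)
river: ρ → (-13,10,4)
river: ρ → (4,14,-7)
ρ-cycle length = 6 (tail of 2 descent steps not counted)

6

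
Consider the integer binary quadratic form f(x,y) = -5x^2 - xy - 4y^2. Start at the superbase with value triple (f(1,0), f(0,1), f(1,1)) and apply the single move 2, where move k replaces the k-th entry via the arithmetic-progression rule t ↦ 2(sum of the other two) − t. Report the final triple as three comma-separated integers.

start (-5,-4,-10) = (f(1,0),f(0,1),f(1,1))
replace slot 2: 2·((-5)+(-10)) − (-4) = -26 → (-5,-26,-10)

-5,-26,-10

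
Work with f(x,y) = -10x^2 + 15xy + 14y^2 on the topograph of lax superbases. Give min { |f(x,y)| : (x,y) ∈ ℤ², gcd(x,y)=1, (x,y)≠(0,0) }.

river: ρ → (14,13,-11)
river: ρ → (-11,9,16)
river: ρ → (16,23,-4)
river: ρ → (-4,25,10)
river: ρ → (10,15,-14)
river: ρ → (-14,13,11)
river: ρ → (11,9,-16)
river: ρ → (-16,23,4)
river: ρ → (4,25,-10)
river: ρ → (-10,15,14)
closes: descent 0, river 10
min |a| on river = 4

4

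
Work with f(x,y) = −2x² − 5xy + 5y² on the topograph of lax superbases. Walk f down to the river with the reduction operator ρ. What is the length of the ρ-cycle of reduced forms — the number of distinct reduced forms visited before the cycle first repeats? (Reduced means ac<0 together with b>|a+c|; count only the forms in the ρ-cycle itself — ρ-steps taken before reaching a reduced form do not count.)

D = 65, ⌊√D⌋ = 8
descent: ρ → (5,5,-2)  [lands on river]
river: ρ → (-2,7,2)
river: ρ → (2,5,-5)
river: ρ → (-5,5,2)
river: ρ → (2,7,-2)
river: ρ → (-2,5,5)
ρ-cycle length = 6 (tail of 1 descent step not counted)

6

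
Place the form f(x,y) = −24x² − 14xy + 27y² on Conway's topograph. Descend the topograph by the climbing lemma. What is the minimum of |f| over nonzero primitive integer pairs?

descent: ρ → (27,14,-24)  [lands on river]
river: ρ → (-24,34,17)
river: ρ → (17,34,-24)
river: ρ → (-24,14,27)
river: ρ → (27,40,-11)
river: ρ → (-11,48,11)
river: ρ → (11,40,-27)
river: ρ → (-27,14,24)
river: ρ → (24,34,-17)
river: ρ → (-17,34,24)
river: ρ → (24,14,-27)
river: ρ → (-27,40,11)
river: ρ → (11,48,-11)
river: ρ → (-11,40,27)
closes: descent 1, river 14
min |a| on river = 11

11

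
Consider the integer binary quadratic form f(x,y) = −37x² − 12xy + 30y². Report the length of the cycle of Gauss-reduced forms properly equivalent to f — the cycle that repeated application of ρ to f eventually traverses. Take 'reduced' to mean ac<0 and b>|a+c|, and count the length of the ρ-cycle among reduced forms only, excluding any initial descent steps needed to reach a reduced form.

D = 4584, ⌊√D⌋ = 67
descent: ρ → (30,12,-37)  [lands on river]
river: ρ → (-37,62,5)
river: ρ → (5,58,-61)
river: ρ → (-61,64,2)
river: ρ → (2,64,-61)
river: ρ → (-61,58,5)
river: ρ → (5,62,-37)
river: ρ → (-37,12,30)
river: ρ → (30,48,-19)
river: ρ → (-19,66,3)
river: ρ → (3,66,-19)
river: ρ → (-19,48,30)
ρ-cycle length = 12 (tail of 1 descent step not counted)

12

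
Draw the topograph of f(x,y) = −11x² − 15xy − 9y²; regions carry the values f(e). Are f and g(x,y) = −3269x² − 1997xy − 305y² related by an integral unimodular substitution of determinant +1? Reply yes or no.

D₁ = -171, D₂ = -171
f is negative-definite; reduce −f:
−f: translate: b→-7 (≡15 mod 22), so (11,15,9)→(11,-7,5)
−f: flip: (11,-7,5)→(5,7,11)
−f: translate: b→-3 (≡7 mod 10), so (5,7,11)→(5,-3,9)
−f: reduced (well bottom): (5,-3,9) with a≤c, −a<b≤a
flip sign back: reduced form of f is (-5,3,-9)
g is negative-definite; reduce −g:
−g: flip: (3269,1997,305)→(305,-1997,3269)
−g: translate: b→-167 (≡-1997 mod 610), so (305,-1997,3269)→(305,-167,23)
−g: flip: (305,-167,23)→(23,167,305)
−g: translate: b→-17 (≡167 mod 46), so (23,167,305)→(23,-17,5)
−g: flip: (23,-17,5)→(5,17,23)
−g: translate: b→-3 (≡17 mod 10), so (5,17,23)→(5,-3,9)
−g: reduced (well bottom): (5,-3,9) with a≤c, −a<b≤a
flip sign back: reduced form of g is (-5,3,-9)
reduced forms (-5, 3, -9) vs (-5, 3, -9) ⇒ equivalent

yes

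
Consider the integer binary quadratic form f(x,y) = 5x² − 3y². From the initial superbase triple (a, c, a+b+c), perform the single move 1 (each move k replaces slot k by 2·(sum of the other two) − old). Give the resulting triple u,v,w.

start (5,-3,2) = (f(1,0),f(0,1),f(1,1))
replace slot 1: 2·((-3)+2) − 5 = -7 → (-7,-3,2)

-7,-3,2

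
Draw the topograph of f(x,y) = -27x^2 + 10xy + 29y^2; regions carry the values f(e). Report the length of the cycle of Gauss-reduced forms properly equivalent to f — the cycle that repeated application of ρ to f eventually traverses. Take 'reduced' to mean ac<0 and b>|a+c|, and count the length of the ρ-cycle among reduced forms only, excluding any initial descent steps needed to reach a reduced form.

D = 3232, ⌊√D⌋ = 56
river: ρ → (29,48,-8)
river: ρ → (-8,48,29)
river: ρ → (29,10,-27)
river: ρ → (-27,44,12)
river: ρ → (12,52,-11)
river: ρ → (-11,36,44)
river: ρ → (44,52,-3)
river: ρ → (-3,56,8)
river: ρ → (8,56,-3)
river: ρ → (-3,52,44)
river: ρ → (44,36,-11)
river: ρ → (-11,52,12)
river: ρ → (12,44,-27)
river: ρ → (-27,10,29)
ρ-cycle length = 14 (tail of 0 descent steps not counted)

14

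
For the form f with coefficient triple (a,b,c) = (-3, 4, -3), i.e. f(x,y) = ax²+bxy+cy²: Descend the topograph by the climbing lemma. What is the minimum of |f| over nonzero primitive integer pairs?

translate: b→2 (≡-4 mod 6), so (3,-4,3)→(3,2,2)
flip: (3,2,2)→(2,-2,3)
translate: b→2 (≡-2 mod 4), so (2,-2,3)→(2,2,3)
reduced (well bottom): (2,2,3) with a≤c, −a<b≤a
well minimum |f| = |-2| = 2 (negative-definite)

2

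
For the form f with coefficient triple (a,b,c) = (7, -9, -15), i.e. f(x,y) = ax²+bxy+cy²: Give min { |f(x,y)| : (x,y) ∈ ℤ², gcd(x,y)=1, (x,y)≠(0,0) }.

descent: ρ → (-15,9,7)  [lands on river]
river: ρ → (7,19,-5)
river: ρ → (-5,21,3)
river: ρ → (3,21,-5)
river: ρ → (-5,19,7)
river: ρ → (7,9,-15)
river: ρ → (-15,21,1)
river: ρ → (1,21,-15)
closes: descent 1, river 8
min |a| on river = 1

1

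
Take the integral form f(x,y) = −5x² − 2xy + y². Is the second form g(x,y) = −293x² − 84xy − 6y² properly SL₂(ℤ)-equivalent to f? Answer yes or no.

D₁ = 24, D₂ = 24
river cycle of f (length 2): (1, 4, -2), (-2, 4, 1)
river cycle of g (length 2): (1, 4, -2), (-2, 4, 1)
cycles coincide ⇒ equivalent

yes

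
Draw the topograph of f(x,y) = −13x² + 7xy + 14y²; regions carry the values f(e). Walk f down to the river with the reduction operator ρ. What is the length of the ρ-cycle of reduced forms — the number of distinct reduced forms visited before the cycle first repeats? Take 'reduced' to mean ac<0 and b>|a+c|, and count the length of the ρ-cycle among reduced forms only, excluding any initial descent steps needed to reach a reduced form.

D = 777, ⌊√D⌋ = 27
river: ρ → (14,21,-6)
river: ρ → (-6,27,2)
river: ρ → (2,25,-19)
river: ρ → (-19,13,8)
river: ρ → (8,19,-13)
river: ρ → (-13,7,14)
ρ-cycle length = 6 (tail of 0 descent steps not counted)

6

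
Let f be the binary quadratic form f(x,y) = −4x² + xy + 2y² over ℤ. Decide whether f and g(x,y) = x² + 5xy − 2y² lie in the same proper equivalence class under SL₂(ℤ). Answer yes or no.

D₁ = 33, D₂ = 33
river cycle of f (length 4): (2, 3, -3), (-3, 3, 2), (2, 5, -1), (-1, 5, 2)
river cycle of g (length 4): (-2, 3, 3), (3, 3, -2), (-2, 5, 1), (1, 5, -2)
cycles differ ⇒ inequivalent

no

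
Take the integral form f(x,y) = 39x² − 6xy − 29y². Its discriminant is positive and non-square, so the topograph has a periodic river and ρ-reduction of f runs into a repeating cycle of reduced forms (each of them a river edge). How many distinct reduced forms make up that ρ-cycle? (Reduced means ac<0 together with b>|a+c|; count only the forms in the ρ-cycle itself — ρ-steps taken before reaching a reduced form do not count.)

D = 4560, ⌊√D⌋ = 67
descent: ρ → (-29,64,4)  [lands on river]
river: ρ → (4,64,-29)
river: ρ → (-29,52,16)
river: ρ → (16,44,-41)
river: ρ → (-41,38,19)
river: ρ → (19,38,-41)
river: ρ → (-41,44,16)
river: ρ → (16,52,-29)
ρ-cycle length = 8 (tail of 1 descent step not counted)

8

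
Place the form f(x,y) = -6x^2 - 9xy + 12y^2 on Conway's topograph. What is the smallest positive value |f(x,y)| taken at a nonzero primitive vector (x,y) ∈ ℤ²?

descent: ρ → (12,9,-6)  [lands on river]
river: ρ → (-6,15,6)
river: ρ → (6,9,-12)
river: ρ → (-12,15,3)
river: ρ → (3,15,-12)
river: ρ → (-12,9,6)
river: ρ → (6,15,-6)
river: ρ → (-6,9,12)
river: ρ → (12,15,-3)
river: ρ → (-3,15,12)
closes: descent 1, river 10
min |a| on river = 3

3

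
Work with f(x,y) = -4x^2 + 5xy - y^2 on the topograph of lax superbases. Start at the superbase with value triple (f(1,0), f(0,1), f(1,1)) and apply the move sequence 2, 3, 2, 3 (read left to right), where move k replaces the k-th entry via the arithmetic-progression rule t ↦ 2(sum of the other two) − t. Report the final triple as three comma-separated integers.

start (-4,-1,0) = (f(1,0),f(0,1),f(1,1))
replace slot 2: 2·((-4)+0) − (-1) = -7 → (-4,-7,0)
replace slot 3: 2·((-4)+(-7)) − 0 = -22 → (-4,-7,-22)
replace slot 2: 2·((-4)+(-22)) − (-7) = -45 → (-4,-45,-22)
replace slot 3: 2·((-4)+(-45)) − (-22) = -76 → (-4,-45,-76)

-4,-45,-76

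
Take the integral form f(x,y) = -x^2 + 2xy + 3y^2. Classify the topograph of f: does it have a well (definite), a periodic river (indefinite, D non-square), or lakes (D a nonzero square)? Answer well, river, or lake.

D = b²−4ac = 2² − 4·(-1)·3 = 16
D = 4² is a perfect square ⇒ form factors over ℤ ⇒ lakes

lake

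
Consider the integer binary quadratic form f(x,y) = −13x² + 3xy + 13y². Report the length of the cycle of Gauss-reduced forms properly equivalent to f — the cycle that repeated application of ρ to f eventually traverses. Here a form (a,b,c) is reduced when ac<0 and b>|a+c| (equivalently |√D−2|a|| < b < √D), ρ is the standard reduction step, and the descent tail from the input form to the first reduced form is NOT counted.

D = 685, ⌊√D⌋ = 26
river: ρ → (13,23,-3)
river: ρ → (-3,25,5)
river: ρ → (5,25,-3)
river: ρ → (-3,23,13)
river: ρ → (13,3,-13)
river: ρ → (-13,23,3)
river: ρ → (3,25,-5)
river: ρ → (-5,25,3)
river: ρ → (3,23,-13)
river: ρ → (-13,3,13)
ρ-cycle length = 10 (tail of 0 descent steps not counted)

10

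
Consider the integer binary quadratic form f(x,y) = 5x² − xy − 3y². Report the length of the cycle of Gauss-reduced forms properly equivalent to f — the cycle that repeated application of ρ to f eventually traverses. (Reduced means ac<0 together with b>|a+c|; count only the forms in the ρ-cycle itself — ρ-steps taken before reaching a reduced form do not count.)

D = 61, ⌊√D⌋ = 7
descent: ρ → (-3,7,1)  [lands on river]
river: ρ → (1,7,-3)
river: ρ → (-3,5,3)
river: ρ → (3,7,-1)
river: ρ → (-1,7,3)
river: ρ → (3,5,-3)
ρ-cycle length = 6 (tail of 1 descent step not counted)

6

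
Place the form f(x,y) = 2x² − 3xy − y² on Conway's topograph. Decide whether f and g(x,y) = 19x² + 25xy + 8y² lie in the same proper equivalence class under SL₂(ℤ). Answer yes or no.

D₁ = 17, D₂ = 17
river cycle of f (length 6): (-1, 3, 2), (2, 1, -2), (-2, 3, 1), (1, 3, -2), (-2, 1, 2), (2, 3, -1)
river cycle of g (length 6): (1, 3, -2), (-2, 1, 2), (2, 3, -1), (-1, 3, 2), (2, 1, -2), (-2, 3, 1)
cycles coincide ⇒ equivalent

yes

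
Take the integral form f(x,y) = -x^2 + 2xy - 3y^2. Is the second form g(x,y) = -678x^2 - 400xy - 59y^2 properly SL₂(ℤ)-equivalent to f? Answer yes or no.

D₁ = -8, D₂ = -8
f is negative-definite; reduce −f:
−f: translate: b→0 (≡-2 mod 2), so (1,-2,3)→(1,0,2)
−f: reduced (well bottom): (1,0,2) with a≤c, −a<b≤a
flip sign back: reduced form of f is (-1,0,-2)
g is negative-definite; reduce −g:
−g: flip: (678,400,59)→(59,-400,678)
−g: translate: b→-46 (≡-400 mod 118), so (59,-400,678)→(59,-46,9)
−g: flip: (59,-46,9)→(9,46,59)
−g: translate: b→-8 (≡46 mod 18), so (9,46,59)→(9,-8,2)
−g: flip: (9,-8,2)→(2,8,9)
−g: translate: b→0 (≡8 mod 4), so (2,8,9)→(2,0,1)
−g: flip: (2,0,1)→(1,0,2)
−g: reduced (well bottom): (1,0,2) with a≤c, −a<b≤a
flip sign back: reduced form of g is (-1,0,-2)
reduced forms (-1, 0, -2) vs (-1, 0, -2) ⇒ equivalent

yes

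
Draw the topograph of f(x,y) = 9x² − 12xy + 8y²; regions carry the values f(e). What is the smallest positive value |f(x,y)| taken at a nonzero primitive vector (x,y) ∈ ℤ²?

translate: b→6 (≡-12 mod 18), so (9,-12,8)→(9,6,5)
flip: (9,6,5)→(5,-6,9)
translate: b→4 (≡-6 mod 10), so (5,-6,9)→(5,4,8)
reduced (well bottom): (5,4,8) with a≤c, −a<b≤a
well minimum = a = 5

5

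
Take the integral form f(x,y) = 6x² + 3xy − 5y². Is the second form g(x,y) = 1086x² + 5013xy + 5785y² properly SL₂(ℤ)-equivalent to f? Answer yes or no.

D₁ = 129, D₂ = 129
river cycle of f (length 10): (-5, 7, 4), (4, 9, -3), (-3, 9, 4), (4, 7, -5), (-5, 3, 6), (6, 9, -2), (-2, 11, 1), (1, 11, -2), (-2, 9, 6), (6, 3, -5)
river cycle of g (length 10): (6, 3, -5), (-5, 7, 4), (4, 9, -3), (-3, 9, 4), (4, 7, -5), (-5, 3, 6), (6, 9, -2), (-2, 11, 1), (1, 11, -2), (-2, 9, 6)
cycles coincide ⇒ equivalent

yes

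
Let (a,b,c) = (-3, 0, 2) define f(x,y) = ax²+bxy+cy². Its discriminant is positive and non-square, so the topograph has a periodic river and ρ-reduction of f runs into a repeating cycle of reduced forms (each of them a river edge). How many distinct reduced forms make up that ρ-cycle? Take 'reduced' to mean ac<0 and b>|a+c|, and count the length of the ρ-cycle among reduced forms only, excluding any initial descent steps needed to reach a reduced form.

D = 24, ⌊√D⌋ = 4
descent: ρ → (2,4,-1)  [lands on river]
river: ρ → (-1,4,2)
ρ-cycle length = 2 (tail of 1 descent step not counted)

2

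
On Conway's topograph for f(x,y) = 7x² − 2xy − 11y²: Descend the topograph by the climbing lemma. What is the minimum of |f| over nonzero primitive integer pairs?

descent: ρ → (-11,2,7)
descent: ρ → (7,12,-6)  [lands on river]
river: ρ → (-6,12,7)
river: ρ → (7,16,-2)
river: ρ → (-2,16,7)
closes: descent 2, river 4
min |a| on river = 2

2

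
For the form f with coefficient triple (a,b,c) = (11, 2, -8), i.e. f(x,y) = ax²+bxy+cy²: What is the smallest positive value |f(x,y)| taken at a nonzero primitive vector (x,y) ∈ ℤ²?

descent: ρ → (-8,14,5)  [lands on river]
river: ρ → (5,16,-5)
river: ρ → (-5,14,8)
river: ρ → (8,18,-1)
river: ρ → (-1,18,8)
river: ρ → (8,14,-5)
river: ρ → (-5,16,5)
river: ρ → (5,14,-8)
river: ρ → (-8,18,1)
river: ρ → (1,18,-8)
closes: descent 1, river 10
min |a| on river = 1

1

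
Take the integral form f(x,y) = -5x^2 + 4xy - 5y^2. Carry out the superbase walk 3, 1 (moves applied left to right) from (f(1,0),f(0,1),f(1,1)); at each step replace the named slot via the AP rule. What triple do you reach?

start (-5,-5,-6) = (f(1,0),f(0,1),f(1,1))
replace slot 3: 2·((-5)+(-5)) − (-6) = -14 → (-5,-5,-14)
replace slot 1: 2·((-5)+(-14)) − (-5) = -33 → (-33,-5,-14)

-33,-5,-14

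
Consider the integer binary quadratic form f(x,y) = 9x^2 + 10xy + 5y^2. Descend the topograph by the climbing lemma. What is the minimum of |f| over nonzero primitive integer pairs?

translate: b→-8 (≡10 mod 18), so (9,10,5)→(9,-8,4)
flip: (9,-8,4)→(4,8,9)
translate: b→0 (≡8 mod 8), so (4,8,9)→(4,0,5)
reduced (well bottom): (4,0,5) with a≤c, −a<b≤a
well minimum = a = 4

4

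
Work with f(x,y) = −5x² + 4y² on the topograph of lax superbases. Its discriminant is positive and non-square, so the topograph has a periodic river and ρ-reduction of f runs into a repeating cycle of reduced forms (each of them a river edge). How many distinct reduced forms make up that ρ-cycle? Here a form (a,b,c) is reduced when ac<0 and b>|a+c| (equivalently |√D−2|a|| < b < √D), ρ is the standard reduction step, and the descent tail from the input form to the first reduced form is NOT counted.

D = 80, ⌊√D⌋ = 8
descent: ρ → (4,8,-1)  [lands on river]
river: ρ → (-1,8,4)
ρ-cycle length = 2 (tail of 1 descent step not counted)

2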